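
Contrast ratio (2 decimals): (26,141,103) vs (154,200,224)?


Linearize each sRGB channel c=v/255: c/12.92 if c ≤ 0.04045 else ((c+0.055)/1.055)^2.4
L = 0.2126×R_lin + 0.7152×G_lin + 0.0722×B_lin
Color 1 (26,141,103):
  R=26: 26/255≈0.1020 > 0.04045 → ((0.1020+0.055)/1.055)^2.4 ≈ 0.01033
  G=141: 141/255≈0.5529 > 0.04045 → ((0.5529+0.055)/1.055)^2.4 ≈ 0.26636
  B=103: 103/255≈0.4039 > 0.04045 → ((0.4039+0.055)/1.055)^2.4 ≈ 0.13563
  L1 = 0.2126×0.01033 + 0.7152×0.26636 + 0.0722×0.13563 ≈ 0.20249
Color 2 (154,200,224):
  R=154: 154/255≈0.6039 > 0.04045 → ((0.6039+0.055)/1.055)^2.4 ≈ 0.32314
  G=200: 200/255≈0.7843 > 0.04045 → ((0.7843+0.055)/1.055)^2.4 ≈ 0.57758
  B=224: 224/255≈0.8784 > 0.04045 → ((0.8784+0.055)/1.055)^2.4 ≈ 0.74540
  L2 = 0.2126×0.32314 + 0.7152×0.57758 + 0.0722×0.74540 ≈ 0.53560
Lighter = 0.53560, Darker = 0.20249
Ratio = (L_lighter + 0.05) / (L_darker + 0.05)
Ratio = (0.53560 + 0.05) / (0.20249 + 0.05) = 0.58560 / 0.25249 ≈ 2.3193
Ratio ≈ 2.32:1


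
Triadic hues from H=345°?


Triadic: equally spaced at 120° intervals
H1 = 345°
H2 = (345 + 120) mod 360 = 105°
H3 = (345 + 240) mod 360 = 225°
Triadic = 345°, 105°, 225°


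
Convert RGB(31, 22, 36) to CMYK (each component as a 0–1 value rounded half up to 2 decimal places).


R'=31/255≈0.1216, G'=22/255≈0.0863, B'=36/255≈0.1412
K = 1 - max(R',G',B') = 1 - 36/255 = 219/255 = 0.85882… → 0.86
(1-R'-K)/(1-K) simplifies to (max-R)/max with max = 36:
C = (36-31)/36 = 5/36 = 0.13888… → 0.14
M = (36-22)/36 = 14/36 = 0.38888… → 0.39
Y = (36-36)/36 = 0/36 = 0 → 0.00
= CMYK(0.14, 0.39, 0.00, 0.86)


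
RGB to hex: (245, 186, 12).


R = 245 → F5 (hex)
G = 186 → BA (hex)
B = 12 → 0C (hex)
Hex = #F5BA0C


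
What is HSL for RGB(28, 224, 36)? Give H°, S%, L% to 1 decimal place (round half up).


Normalize: R'=28/255≈0.1098, G'=224/255≈0.8784, B'=36/255≈0.1412
Max=224/255, Min=28/255, Δ=Max-Min=196/255
L = (Max+Min)/2 = (224+28)/510 = 252/510 = 0.49411… → L = 49.4%
L ≤ 0.5 → S = Δ/(Max+Min) = 196/(224+28) = 196/252 = 0.77777… → S = 77.8%
(the 1/255 factors cancel in S and H, so raw channel differences can be used)
Max is G' → H = 60 × ((B-R)/Δ + 2) = 60 × ((36-28)/196 + 2)
  8/196 + 2 = 0.0408… + 2 = 2.0408…
  H = 60 × 2.0408… = 122.448…° → H = 122.4°
= HSL(122.4°, 77.8%, 49.4%)


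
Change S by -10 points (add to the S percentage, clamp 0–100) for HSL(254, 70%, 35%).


Original S = 70%
Adjustment = -10 percentage points
New S = 70 + (-10) = 60
Clamp to [0, 100] → 60
= HSL(254°, 60%, 35%)


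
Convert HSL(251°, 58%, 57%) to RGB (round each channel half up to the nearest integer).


H=251°, S=0.58, L=0.57
C = (1-|2L-1|)×S = (1-|0.14|)×0.58 = 0.4988
H' = H/60 = 251/60 ≈ 4.1833; X = C×(1-|H' mod 2 - 1|) ≈ 0.0914
m = L - C/2 = 0.57 - 0.2494 = 0.3206
Sector ⌊H'⌋ = 4 → (R',G',B') = (≈0.0914, 0.0, 0.4988)
RGB = ((R'+m)×255, (G'+m)×255, (B'+m)×255) = (105.0719, 81.753, 208.947)
Round half up → RGB(105, 82, 209)


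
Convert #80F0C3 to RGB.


80 → 128 (R)
F0 → 240 (G)
C3 → 195 (B)
= RGB(128, 240, 195)


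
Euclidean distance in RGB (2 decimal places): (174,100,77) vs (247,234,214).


d = √[(R₁-R₂)² + (G₁-G₂)² + (B₁-B₂)²]
d = √[(174-247)² + (100-234)² + (77-214)²]
d = √[5329 + 17956 + 18769]
d = √42054
d ≈ 205.07


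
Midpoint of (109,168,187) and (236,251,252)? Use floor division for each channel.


Midpoint: each channel = ⌊(C₁+C₂)/2⌋
R: ⌊(109+236)/2⌋ = 172
G: ⌊(168+251)/2⌋ = 209
B: ⌊(187+252)/2⌋ = 219
= RGB(172, 209, 219)


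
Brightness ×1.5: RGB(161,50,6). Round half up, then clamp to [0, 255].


Multiply each channel by 1.5, round half up, clamp to [0, 255]
R: 161×1.5 = 241.5 → round → 242
G: 50×1.5 = 75
B: 6×1.5 = 9
= RGB(242, 75, 9)


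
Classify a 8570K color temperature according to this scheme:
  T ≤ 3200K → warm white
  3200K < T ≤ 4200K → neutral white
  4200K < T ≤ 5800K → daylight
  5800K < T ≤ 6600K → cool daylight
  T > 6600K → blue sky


Temperature: 8570K
8570K > 6600K → blue sky
Classification: blue sky


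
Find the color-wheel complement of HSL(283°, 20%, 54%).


Complement = opposite side of color wheel = hue + 180°
H' = (283 + 180) mod 360 = 103°
S and L unchanged.
= HSL(103°, 20%, 54%)


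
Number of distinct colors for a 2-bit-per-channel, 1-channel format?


Total bits = 2 bits/channel × 1 channels = 2 bits
Distinct colors = 2^2
= 4 colors


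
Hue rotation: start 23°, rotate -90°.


New hue = (H + rotation) mod 360
New hue = (23 -90) mod 360
= -67 mod 360
= 293°


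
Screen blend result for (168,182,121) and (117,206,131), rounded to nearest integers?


Screen: C = 255 - (255-A)×(255-B)/255, rounded to nearest integer
R: 255 - (255-168)×(255-117)/255 = 255 - 12006/255 ≈ 255 - 47.082 = 207.918 → 208
G: 255 - (255-182)×(255-206)/255 = 255 - 3577/255 ≈ 255 - 14.027 = 240.973 → 241
B: 255 - (255-121)×(255-131)/255 = 255 - 16616/255 ≈ 255 - 65.161 = 189.839 → 190
= RGB(208, 241, 190)


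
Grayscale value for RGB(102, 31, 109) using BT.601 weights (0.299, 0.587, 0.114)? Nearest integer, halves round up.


Gray = 0.299×R + 0.587×G + 0.114×B
Gray = 0.299×102 + 0.587×31 + 0.114×109
Gray = 30.498 + 18.197 + 12.426
Gray = 61.121 → round half up → 61
Gray = 61


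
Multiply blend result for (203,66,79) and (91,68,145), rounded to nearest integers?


Multiply: C = A×B/255, rounded to nearest integer
R: 203×91/255 = 18473/255 ≈ 72.443 → 72
G: 66×68/255 = 4488/255 ≈ 17.600 → 18
B: 79×145/255 = 11455/255 ≈ 44.922 → 45
= RGB(72, 18, 45)


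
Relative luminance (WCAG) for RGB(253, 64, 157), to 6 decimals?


Linearize each channel (sRGB transfer function): c = v/255; c_lin = c/12.92 if c ≤ 0.04045, else ((c+0.055)/1.055)^2.4
  R: 253/255 ≈ 0.992157 > 0.04045 → ((0.992157+0.055)/1.055)^2.4 ≈ 0.982251
  G: 64/255 ≈ 0.250980 > 0.04045 → ((0.250980+0.055)/1.055)^2.4 ≈ 0.051269
  B: 157/255 ≈ 0.615686 > 0.04045 → ((0.615686+0.055)/1.055)^2.4 ≈ 0.337164
R_lin = 0.982251, G_lin = 0.051269, B_lin = 0.337164
L = 0.2126×R + 0.7152×G + 0.0722×B
L = 0.2126×0.982251 + 0.7152×0.051269 + 0.0722×0.337164
L ≈ 0.269838


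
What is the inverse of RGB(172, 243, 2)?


Invert: (255-R, 255-G, 255-B)
R: 255-172 = 83
G: 255-243 = 12
B: 255-2 = 253
= RGB(83, 12, 253)


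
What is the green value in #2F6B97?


Color: #2F6B97
R = 2F = 47
G = 6B = 107
B = 97 = 151
Green = 107


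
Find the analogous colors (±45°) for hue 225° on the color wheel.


Base hue: 225°
Left analog: (225 - 45) mod 360 = 180°
Right analog: (225 + 45) mod 360 = 270°
Analogous hues = 180° and 270°


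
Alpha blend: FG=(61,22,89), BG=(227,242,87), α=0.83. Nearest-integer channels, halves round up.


C = α×F + (1-α)×B, with 1-α = 0.17
R: 0.83×61 + 0.17×227 = 50.63 + 38.59 = 89.22 → 89
G: 0.83×22 + 0.17×242 = 18.26 + 41.14 = 59.40 → 59
B: 0.83×89 + 0.17×87 = 73.87 + 14.79 = 88.66 → 89
= RGB(89, 59, 89)


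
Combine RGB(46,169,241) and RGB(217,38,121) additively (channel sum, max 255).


Additive: each channel = min(255, C₁+C₂)
R: 46+217 = 263 → 255
G: 169+38 = 207 → 207
B: 241+121 = 362 → 255
= RGB(255, 207, 255)


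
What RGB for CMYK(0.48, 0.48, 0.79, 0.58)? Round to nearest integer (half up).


R = 255 × (1-C) × (1-K) = 255 × 0.52 × 0.42 = 55.692 → 56
G = 255 × (1-M) × (1-K) = 255 × 0.52 × 0.42 = 55.692 → 56
B = 255 × (1-Y) × (1-K) = 255 × 0.21 × 0.42 = 22.491 → 22
= RGB(56, 56, 22)


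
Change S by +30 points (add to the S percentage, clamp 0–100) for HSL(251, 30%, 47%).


Original S = 30%
Adjustment = +30 percentage points
New S = 30 + (30) = 60
Clamp to [0, 100] → 60
= HSL(251°, 60%, 47%)


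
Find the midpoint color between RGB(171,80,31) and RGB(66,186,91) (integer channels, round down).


Midpoint: each channel = ⌊(C₁+C₂)/2⌋
R: ⌊(171+66)/2⌋ = 118
G: ⌊(80+186)/2⌋ = 133
B: ⌊(31+91)/2⌋ = 61
= RGB(118, 133, 61)


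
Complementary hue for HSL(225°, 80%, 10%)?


Complement = opposite side of color wheel = hue + 180°
H' = (225 + 180) mod 360 = 45°
S and L unchanged.
= HSL(45°, 80%, 10%)


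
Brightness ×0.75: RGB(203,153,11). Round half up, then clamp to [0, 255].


Multiply each channel by 0.75, round half up, clamp to [0, 255]
R: 203×0.75 = 152.25 → round → 152
G: 153×0.75 = 114.75 → round → 115
B: 11×0.75 = 8.25 → round → 8
= RGB(152, 115, 8)


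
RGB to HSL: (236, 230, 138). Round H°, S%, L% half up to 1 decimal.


Normalize: R'=236/255≈0.9255, G'=230/255≈0.9020, B'=138/255≈0.5412
Max=236/255, Min=138/255, Δ=Max-Min=98/255
L = (Max+Min)/2 = (236+138)/510 = 374/510 = 0.73333… → L = 73.3%
L > 0.5 → S = Δ/(2-Max-Min) = 98/(510-236-138) = 98/136 = 0.72058… → S = 72.1%
(the 1/255 factors cancel in S and H, so raw channel differences can be used)
Max is R' → H = 60 × (((G-B)/Δ) mod 6) = 60 × (((230-138)/98) mod 6)
  92/98 = 0.9387…
  H = 60 × 0.9387… = 56.326…° → H = 56.3°
= HSL(56.3°, 72.1%, 73.3%)


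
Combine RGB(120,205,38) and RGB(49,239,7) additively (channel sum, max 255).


Additive: each channel = min(255, C₁+C₂)
R: 120+49 = 169 → 169
G: 205+239 = 444 → 255
B: 38+7 = 45 → 45
= RGB(169, 255, 45)


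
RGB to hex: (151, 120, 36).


R = 151 → 97 (hex)
G = 120 → 78 (hex)
B = 36 → 24 (hex)
Hex = #977824


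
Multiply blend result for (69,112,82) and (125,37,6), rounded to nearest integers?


Multiply: C = A×B/255, rounded to nearest integer
R: 69×125/255 = 8625/255 ≈ 33.824 → 34
G: 112×37/255 = 4144/255 ≈ 16.251 → 16
B: 82×6/255 = 492/255 ≈ 1.929 → 2
= RGB(34, 16, 2)


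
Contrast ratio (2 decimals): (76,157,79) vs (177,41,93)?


Linearize each sRGB channel c=v/255: c/12.92 if c ≤ 0.04045 else ((c+0.055)/1.055)^2.4
L = 0.2126×R_lin + 0.7152×G_lin + 0.0722×B_lin
Color 1 (76,157,79):
  R=76: 76/255≈0.2980 > 0.04045 → ((0.2980+0.055)/1.055)^2.4 ≈ 0.07227
  G=157: 157/255≈0.6157 > 0.04045 → ((0.6157+0.055)/1.055)^2.4 ≈ 0.33716
  B=79: 79/255≈0.3098 > 0.04045 → ((0.3098+0.055)/1.055)^2.4 ≈ 0.07819
  L1 = 0.2126×0.07227 + 0.7152×0.33716 + 0.0722×0.07819 ≈ 0.26215
Color 2 (177,41,93):
  R=177: 177/255≈0.6941 > 0.04045 → ((0.6941+0.055)/1.055)^2.4 ≈ 0.43966
  G=41: 41/255≈0.1608 > 0.04045 → ((0.1608+0.055)/1.055)^2.4 ≈ 0.02217
  B=93: 93/255≈0.3647 > 0.04045 → ((0.3647+0.055)/1.055)^2.4 ≈ 0.10946
  L2 = 0.2126×0.43966 + 0.7152×0.02217 + 0.0722×0.10946 ≈ 0.11723
Lighter = 0.26215, Darker = 0.11723
Ratio = (L_lighter + 0.05) / (L_darker + 0.05)
Ratio = (0.26215 + 0.05) / (0.11723 + 0.05) = 0.31215 / 0.16723 ≈ 1.8666
Ratio ≈ 1.87:1


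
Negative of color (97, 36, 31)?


Invert: (255-R, 255-G, 255-B)
R: 255-97 = 158
G: 255-36 = 219
B: 255-31 = 224
= RGB(158, 219, 224)


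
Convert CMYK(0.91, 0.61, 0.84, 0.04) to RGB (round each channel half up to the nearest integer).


R = 255 × (1-C) × (1-K) = 255 × 0.09 × 0.96 = 22.032 → 22
G = 255 × (1-M) × (1-K) = 255 × 0.39 × 0.96 = 95.472 → 95
B = 255 × (1-Y) × (1-K) = 255 × 0.16 × 0.96 = 39.168 → 39
= RGB(22, 95, 39)


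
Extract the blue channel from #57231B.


Color: #57231B
R = 57 = 87
G = 23 = 35
B = 1B = 27
Blue = 27


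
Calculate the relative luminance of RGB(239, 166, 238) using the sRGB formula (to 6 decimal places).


Linearize each channel (sRGB transfer function): c = v/255; c_lin = c/12.92 if c ≤ 0.04045, else ((c+0.055)/1.055)^2.4
  R: 239/255 ≈ 0.937255 > 0.04045 → ((0.937255+0.055)/1.055)^2.4 ≈ 0.863157
  G: 166/255 ≈ 0.650980 > 0.04045 → ((0.650980+0.055)/1.055)^2.4 ≈ 0.381326
  B: 238/255 ≈ 0.933333 > 0.04045 → ((0.933333+0.055)/1.055)^2.4 ≈ 0.854993
R_lin = 0.863157, G_lin = 0.381326, B_lin = 0.854993
L = 0.2126×R + 0.7152×G + 0.0722×B
L = 0.2126×0.863157 + 0.7152×0.381326 + 0.0722×0.854993
L ≈ 0.517962


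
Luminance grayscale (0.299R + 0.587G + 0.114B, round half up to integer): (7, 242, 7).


Gray = 0.299×R + 0.587×G + 0.114×B
Gray = 0.299×7 + 0.587×242 + 0.114×7
Gray = 2.093 + 142.054 + 0.798
Gray = 144.945 → round half up → 145
Gray = 145


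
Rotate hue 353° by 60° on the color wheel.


New hue = (H + rotation) mod 360
New hue = (353 + 60) mod 360
= 413 mod 360
= 53°


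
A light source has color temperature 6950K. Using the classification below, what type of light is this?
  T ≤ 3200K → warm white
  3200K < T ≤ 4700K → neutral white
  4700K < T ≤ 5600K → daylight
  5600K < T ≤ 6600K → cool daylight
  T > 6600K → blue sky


Temperature: 6950K
6950K > 6600K → blue sky
Classification: blue sky


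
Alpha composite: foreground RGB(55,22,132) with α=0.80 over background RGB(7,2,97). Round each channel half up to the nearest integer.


C = α×F + (1-α)×B, with 1-α = 0.20
R: 0.80×55 + 0.20×7 = 44.00 + 1.40 = 45.40 → 45
G: 0.80×22 + 0.20×2 = 17.60 + 0.40 = 18.00 → 18
B: 0.80×132 + 0.20×97 = 105.60 + 19.40 = 125.00 → 125
= RGB(45, 18, 125)


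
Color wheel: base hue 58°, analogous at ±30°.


Base hue: 58°
Left analog: (58 - 30) mod 360 = 28°
Right analog: (58 + 30) mod 360 = 88°
Analogous hues = 28° and 88°


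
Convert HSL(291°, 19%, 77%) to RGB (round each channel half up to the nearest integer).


H=291°, S=0.19, L=0.77
C = (1-|2L-1|)×S = (1-|0.54|)×0.19 = 0.0874
H' = H/60 = 291/60 ≈ 4.8500; X = C×(1-|H' mod 2 - 1|) = 0.07429
m = L - C/2 = 0.77 - 0.0437 = 0.7263
Sector ⌊H'⌋ = 4 → (R',G',B') = (0.07429, 0.0, 0.0874)
RGB = ((R'+m)×255, (G'+m)×255, (B'+m)×255) = (204.15045, 185.2065, 207.4935)
Round half up → RGB(204, 185, 207)


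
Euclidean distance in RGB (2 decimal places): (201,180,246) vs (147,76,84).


d = √[(R₁-R₂)² + (G₁-G₂)² + (B₁-B₂)²]
d = √[(201-147)² + (180-76)² + (246-84)²]
d = √[2916 + 10816 + 26244]
d = √39976
d ≈ 199.94


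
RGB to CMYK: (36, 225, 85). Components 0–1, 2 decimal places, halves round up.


R'=36/255≈0.1412, G'=225/255≈0.8824, B'=85/255≈0.3333
K = 1 - max(R',G',B') = 1 - 225/255 = 30/255 = 0.11764… → 0.12
(1-R'-K)/(1-K) simplifies to (max-R)/max with max = 225:
C = (225-36)/225 = 189/225 = 0.84 → 0.84
M = (225-225)/225 = 0/225 = 0 → 0.00
Y = (225-85)/225 = 140/225 = 0.62222… → 0.62
= CMYK(0.84, 0.00, 0.62, 0.12)


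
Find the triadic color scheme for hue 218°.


Triadic: equally spaced at 120° intervals
H1 = 218°
H2 = (218 + 120) mod 360 = 338°
H3 = (218 + 240) mod 360 = 98°
Triadic = 218°, 338°, 98°


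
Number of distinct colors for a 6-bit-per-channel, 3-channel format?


Total bits = 6 bits/channel × 3 channels = 18 bits
Distinct colors = 2^18
= 262,144 colors


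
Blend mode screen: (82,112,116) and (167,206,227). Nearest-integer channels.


Screen: C = 255 - (255-A)×(255-B)/255, rounded to nearest integer
R: 255 - (255-82)×(255-167)/255 = 255 - 15224/255 ≈ 255 - 59.702 = 195.298 → 195
G: 255 - (255-112)×(255-206)/255 = 255 - 7007/255 ≈ 255 - 27.478 = 227.522 → 228
B: 255 - (255-116)×(255-227)/255 = 255 - 3892/255 ≈ 255 - 15.263 = 239.737 → 240
= RGB(195, 228, 240)


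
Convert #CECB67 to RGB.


CE → 206 (R)
CB → 203 (G)
67 → 103 (B)
= RGB(206, 203, 103)


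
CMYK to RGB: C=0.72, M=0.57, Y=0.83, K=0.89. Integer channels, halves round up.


R = 255 × (1-C) × (1-K) = 255 × 0.28 × 0.11 = 7.854 → 8
G = 255 × (1-M) × (1-K) = 255 × 0.43 × 0.11 = 12.0615 → 12
B = 255 × (1-Y) × (1-K) = 255 × 0.17 × 0.11 = 4.7685 → 5
= RGB(8, 12, 5)


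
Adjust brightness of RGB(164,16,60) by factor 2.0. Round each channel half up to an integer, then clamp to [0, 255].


Multiply each channel by 2.0, round half up, clamp to [0, 255]
R: 164×2.0 = 328 → clamp → 255
G: 16×2.0 = 32
B: 60×2.0 = 120
= RGB(255, 32, 120)


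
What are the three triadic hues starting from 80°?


Triadic: equally spaced at 120° intervals
H1 = 80°
H2 = (80 + 120) mod 360 = 200°
H3 = (80 + 240) mod 360 = 320°
Triadic = 80°, 200°, 320°


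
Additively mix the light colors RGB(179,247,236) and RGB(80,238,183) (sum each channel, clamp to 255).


Additive: each channel = min(255, C₁+C₂)
R: 179+80 = 259 → 255
G: 247+238 = 485 → 255
B: 236+183 = 419 → 255
= RGB(255, 255, 255)


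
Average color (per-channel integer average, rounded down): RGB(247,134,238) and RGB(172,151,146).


Midpoint: each channel = ⌊(C₁+C₂)/2⌋
R: ⌊(247+172)/2⌋ = 209
G: ⌊(134+151)/2⌋ = 142
B: ⌊(238+146)/2⌋ = 192
= RGB(209, 142, 192)


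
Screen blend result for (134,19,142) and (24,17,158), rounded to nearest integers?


Screen: C = 255 - (255-A)×(255-B)/255, rounded to nearest integer
R: 255 - (255-134)×(255-24)/255 = 255 - 27951/255 ≈ 255 - 109.612 = 145.388 → 145
G: 255 - (255-19)×(255-17)/255 = 255 - 56168/255 ≈ 255 - 220.267 = 34.733 → 35
B: 255 - (255-142)×(255-158)/255 = 255 - 10961/255 ≈ 255 - 42.984 = 212.016 → 212
= RGB(145, 35, 212)


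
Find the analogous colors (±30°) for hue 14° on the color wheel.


Base hue: 14°
Left analog: (14 - 30) mod 360 = 344°
Right analog: (14 + 30) mod 360 = 44°
Analogous hues = 344° and 44°


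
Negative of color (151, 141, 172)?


Invert: (255-R, 255-G, 255-B)
R: 255-151 = 104
G: 255-141 = 114
B: 255-172 = 83
= RGB(104, 114, 83)


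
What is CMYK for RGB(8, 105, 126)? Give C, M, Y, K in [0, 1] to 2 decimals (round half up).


R'=8/255≈0.0314, G'=105/255≈0.4118, B'=126/255≈0.4941
K = 1 - max(R',G',B') = 1 - 126/255 = 129/255 = 0.50588… → 0.51
(1-R'-K)/(1-K) simplifies to (max-R)/max with max = 126:
C = (126-8)/126 = 118/126 = 0.93650… → 0.94
M = (126-105)/126 = 21/126 = 0.16666… → 0.17
Y = (126-126)/126 = 0/126 = 0 → 0.00
= CMYK(0.94, 0.17, 0.00, 0.51)


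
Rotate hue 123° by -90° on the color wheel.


New hue = (H + rotation) mod 360
New hue = (123 -90) mod 360
= 33 mod 360
= 33°


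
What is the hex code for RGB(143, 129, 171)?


R = 143 → 8F (hex)
G = 129 → 81 (hex)
B = 171 → AB (hex)
Hex = #8F81AB


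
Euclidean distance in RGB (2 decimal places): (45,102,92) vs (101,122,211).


d = √[(R₁-R₂)² + (G₁-G₂)² + (B₁-B₂)²]
d = √[(45-101)² + (102-122)² + (92-211)²]
d = √[3136 + 400 + 14161]
d = √17697
d ≈ 133.03


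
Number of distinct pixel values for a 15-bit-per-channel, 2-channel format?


Total bits = 15 bits/channel × 2 channels = 30 bits
Distinct pixel values = 2^30
= 1,073,741,824 pixel values


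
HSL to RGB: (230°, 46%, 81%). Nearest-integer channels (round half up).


H=230°, S=0.46, L=0.81
C = (1-|2L-1|)×S = (1-|0.62|)×0.46 = 0.1748
H' = H/60 = 230/60 ≈ 3.8333; X = C×(1-|H' mod 2 - 1|) ≈ 0.0291
m = L - C/2 = 0.81 - 0.0874 = 0.7226
Sector ⌊H'⌋ = 3 → (R',G',B') = (0.0, ≈0.0291, 0.1748)
RGB = ((R'+m)×255, (G'+m)×255, (B'+m)×255) = (184.263, 191.692, 228.837)
Round half up → RGB(184, 192, 229)


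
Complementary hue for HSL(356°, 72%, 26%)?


Complement = opposite side of color wheel = hue + 180°
H' = (356 + 180) mod 360 = 176°
S and L unchanged.
= HSL(176°, 72%, 26%)


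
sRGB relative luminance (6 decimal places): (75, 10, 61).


Linearize each channel (sRGB transfer function): c = v/255; c_lin = c/12.92 if c ≤ 0.04045, else ((c+0.055)/1.055)^2.4
  R: 75/255 ≈ 0.294118 > 0.04045 → ((0.294118+0.055)/1.055)^2.4 ≈ 0.070360
  G: 10/255 ≈ 0.039216 ≤ 0.04045 → 0.039216/12.92 ≈ 0.003035
  B: 61/255 ≈ 0.239216 > 0.04045 → ((0.239216+0.055)/1.055)^2.4 ≈ 0.046665
R_lin = 0.070360, G_lin = 0.003035, B_lin = 0.046665
L = 0.2126×R + 0.7152×G + 0.0722×B
L = 0.2126×0.070360 + 0.7152×0.003035 + 0.0722×0.046665
L ≈ 0.020499


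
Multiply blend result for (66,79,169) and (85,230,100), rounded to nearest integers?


Multiply: C = A×B/255, rounded to nearest integer
R: 66×85/255 = 5610/255 ≈ 22.000 → 22
G: 79×230/255 = 18170/255 ≈ 71.255 → 71
B: 169×100/255 = 16900/255 ≈ 66.275 → 66
= RGB(22, 71, 66)


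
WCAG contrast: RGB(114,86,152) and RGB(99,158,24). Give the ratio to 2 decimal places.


Linearize each sRGB channel c=v/255: c/12.92 if c ≤ 0.04045 else ((c+0.055)/1.055)^2.4
L = 0.2126×R_lin + 0.7152×G_lin + 0.0722×B_lin
Color 1 (114,86,152):
  R=114: 114/255≈0.4471 > 0.04045 → ((0.4471+0.055)/1.055)^2.4 ≈ 0.16827
  G=86: 86/255≈0.3373 > 0.04045 → ((0.3373+0.055)/1.055)^2.4 ≈ 0.09306
  B=152: 152/255≈0.5961 > 0.04045 → ((0.5961+0.055)/1.055)^2.4 ≈ 0.31399
  L1 = 0.2126×0.16827 + 0.7152×0.09306 + 0.0722×0.31399 ≈ 0.12500
Color 2 (99,158,24):
  R=99: 99/255≈0.3882 > 0.04045 → ((0.3882+0.055)/1.055)^2.4 ≈ 0.12477
  G=158: 158/255≈0.6196 > 0.04045 → ((0.6196+0.055)/1.055)^2.4 ≈ 0.34191
  B=24: 24/255≈0.0941 > 0.04045 → ((0.0941+0.055)/1.055)^2.4 ≈ 0.00913
  L2 = 0.2126×0.12477 + 0.7152×0.34191 + 0.0722×0.00913 ≈ 0.27172
Lighter = 0.27172, Darker = 0.12500
Ratio = (L_lighter + 0.05) / (L_darker + 0.05)
Ratio = (0.27172 + 0.05) / (0.12500 + 0.05) = 0.32172 / 0.17500 ≈ 1.8384
Ratio ≈ 1.84:1


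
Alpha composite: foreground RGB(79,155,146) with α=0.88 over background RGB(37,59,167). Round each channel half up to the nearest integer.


C = α×F + (1-α)×B, with 1-α = 0.12
R: 0.88×79 + 0.12×37 = 69.52 + 4.44 = 73.96 → 74
G: 0.88×155 + 0.12×59 = 136.40 + 7.08 = 143.48 → 143
B: 0.88×146 + 0.12×167 = 128.48 + 20.04 = 148.52 → 149
= RGB(74, 143, 149)


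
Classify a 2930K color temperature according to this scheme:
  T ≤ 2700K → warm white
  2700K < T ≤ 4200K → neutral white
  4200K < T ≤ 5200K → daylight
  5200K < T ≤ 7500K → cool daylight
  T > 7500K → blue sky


Temperature: 2930K
2700K < 2930K ≤ 4200K → neutral white
Classification: neutral white


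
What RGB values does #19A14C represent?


19 → 25 (R)
A1 → 161 (G)
4C → 76 (B)
= RGB(25, 161, 76)


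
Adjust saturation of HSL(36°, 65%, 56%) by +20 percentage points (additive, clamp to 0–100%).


Original S = 65%
Adjustment = +20 percentage points
New S = 65 + (20) = 85
Clamp to [0, 100] → 85
= HSL(36°, 85%, 56%)


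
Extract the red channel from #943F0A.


Color: #943F0A
R = 94 = 148
G = 3F = 63
B = 0A = 10
Red = 148


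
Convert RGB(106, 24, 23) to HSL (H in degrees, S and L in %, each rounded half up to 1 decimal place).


Normalize: R'=106/255≈0.4157, G'=24/255≈0.0941, B'=23/255≈0.0902
Max=106/255, Min=23/255, Δ=Max-Min=83/255
L = (Max+Min)/2 = (106+23)/510 = 129/510 = 0.25294… → L = 25.3%
L ≤ 0.5 → S = Δ/(Max+Min) = 83/(106+23) = 83/129 = 0.64341… → S = 64.3%
(the 1/255 factors cancel in S and H, so raw channel differences can be used)
Max is R' → H = 60 × (((G-B)/Δ) mod 6) = 60 × (((24-23)/83) mod 6)
  1/83 = 0.0120…
  H = 60 × 0.0120… = 0.722…° → H = 0.7°
= HSL(0.7°, 64.3%, 25.3%)


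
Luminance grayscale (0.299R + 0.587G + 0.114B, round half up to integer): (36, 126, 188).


Gray = 0.299×R + 0.587×G + 0.114×B
Gray = 0.299×36 + 0.587×126 + 0.114×188
Gray = 10.764 + 73.962 + 21.432
Gray = 106.158 → round half up → 106
Gray = 106


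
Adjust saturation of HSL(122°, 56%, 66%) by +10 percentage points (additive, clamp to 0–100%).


Original S = 56%
Adjustment = +10 percentage points
New S = 56 + (10) = 66
Clamp to [0, 100] → 66
= HSL(122°, 66%, 66%)


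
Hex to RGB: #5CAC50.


5C → 92 (R)
AC → 172 (G)
50 → 80 (B)
= RGB(92, 172, 80)


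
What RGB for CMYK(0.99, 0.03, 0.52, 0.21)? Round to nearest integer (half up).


R = 255 × (1-C) × (1-K) = 255 × 0.01 × 0.79 = 2.0145 → 2
G = 255 × (1-M) × (1-K) = 255 × 0.97 × 0.79 = 195.4065 → 195
B = 255 × (1-Y) × (1-K) = 255 × 0.48 × 0.79 = 96.696 → 97
= RGB(2, 195, 97)


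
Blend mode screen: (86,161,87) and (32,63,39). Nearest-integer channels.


Screen: C = 255 - (255-A)×(255-B)/255, rounded to nearest integer
R: 255 - (255-86)×(255-32)/255 = 255 - 37687/255 ≈ 255 - 147.792 = 107.208 → 107
G: 255 - (255-161)×(255-63)/255 = 255 - 18048/255 ≈ 255 - 70.776 = 184.224 → 184
B: 255 - (255-87)×(255-39)/255 = 255 - 36288/255 ≈ 255 - 142.306 = 112.694 → 113
= RGB(107, 184, 113)


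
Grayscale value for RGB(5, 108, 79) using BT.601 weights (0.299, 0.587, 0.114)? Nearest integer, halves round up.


Gray = 0.299×R + 0.587×G + 0.114×B
Gray = 0.299×5 + 0.587×108 + 0.114×79
Gray = 1.495 + 63.396 + 9.006
Gray = 73.897 → round half up → 74
Gray = 74


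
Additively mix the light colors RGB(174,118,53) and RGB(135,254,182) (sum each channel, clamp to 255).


Additive: each channel = min(255, C₁+C₂)
R: 174+135 = 309 → 255
G: 118+254 = 372 → 255
B: 53+182 = 235 → 235
= RGB(255, 255, 235)


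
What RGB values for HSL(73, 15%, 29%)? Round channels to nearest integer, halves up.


H=73°, S=0.15, L=0.29
C = (1-|2L-1|)×S = (1-|-0.42|)×0.15 = 0.087
H' = H/60 = 73/60 ≈ 1.2167; X = C×(1-|H' mod 2 - 1|) = 0.06815
m = L - C/2 = 0.29 - 0.0435 = 0.2465
Sector ⌊H'⌋ = 1 → (R',G',B') = (0.06815, 0.087, 0.0)
RGB = ((R'+m)×255, (G'+m)×255, (B'+m)×255) = (80.23575, 85.0425, 62.8575)
Round half up → RGB(80, 85, 63)


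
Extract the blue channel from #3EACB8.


Color: #3EACB8
R = 3E = 62
G = AC = 172
B = B8 = 184
Blue = 184


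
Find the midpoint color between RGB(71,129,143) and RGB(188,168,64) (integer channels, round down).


Midpoint: each channel = ⌊(C₁+C₂)/2⌋
R: ⌊(71+188)/2⌋ = 129
G: ⌊(129+168)/2⌋ = 148
B: ⌊(143+64)/2⌋ = 103
= RGB(129, 148, 103)


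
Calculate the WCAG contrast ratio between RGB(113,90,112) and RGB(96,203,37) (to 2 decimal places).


Linearize each sRGB channel c=v/255: c/12.92 if c ≤ 0.04045 else ((c+0.055)/1.055)^2.4
L = 0.2126×R_lin + 0.7152×G_lin + 0.0722×B_lin
Color 1 (113,90,112):
  R=113: 113/255≈0.4431 > 0.04045 → ((0.4431+0.055)/1.055)^2.4 ≈ 0.16513
  G=90: 90/255≈0.3529 > 0.04045 → ((0.3529+0.055)/1.055)^2.4 ≈ 0.10224
  B=112: 112/255≈0.4392 > 0.04045 → ((0.4392+0.055)/1.055)^2.4 ≈ 0.16203
  L1 = 0.2126×0.16513 + 0.7152×0.10224 + 0.0722×0.16203 ≈ 0.11993
Color 2 (96,203,37):
  R=96: 96/255≈0.3765 > 0.04045 → ((0.3765+0.055)/1.055)^2.4 ≈ 0.11697
  G=203: 203/255≈0.7961 > 0.04045 → ((0.7961+0.055)/1.055)^2.4 ≈ 0.59720
  B=37: 37/255≈0.1451 > 0.04045 → ((0.1451+0.055)/1.055)^2.4 ≈ 0.01850
  L2 = 0.2126×0.11697 + 0.7152×0.59720 + 0.0722×0.01850 ≈ 0.45332
Lighter = 0.45332, Darker = 0.11993
Ratio = (L_lighter + 0.05) / (L_darker + 0.05)
Ratio = (0.45332 + 0.05) / (0.11993 + 0.05) = 0.50332 / 0.16993 ≈ 2.9620
Ratio ≈ 2.96:1


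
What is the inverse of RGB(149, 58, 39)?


Invert: (255-R, 255-G, 255-B)
R: 255-149 = 106
G: 255-58 = 197
B: 255-39 = 216
= RGB(106, 197, 216)


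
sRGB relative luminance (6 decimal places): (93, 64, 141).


Linearize each channel (sRGB transfer function): c = v/255; c_lin = c/12.92 if c ≤ 0.04045, else ((c+0.055)/1.055)^2.4
  R: 93/255 ≈ 0.364706 > 0.04045 → ((0.364706+0.055)/1.055)^2.4 ≈ 0.109462
  G: 64/255 ≈ 0.250980 > 0.04045 → ((0.250980+0.055)/1.055)^2.4 ≈ 0.051269
  B: 141/255 ≈ 0.552941 > 0.04045 → ((0.552941+0.055)/1.055)^2.4 ≈ 0.266356
R_lin = 0.109462, G_lin = 0.051269, B_lin = 0.266356
L = 0.2126×R + 0.7152×G + 0.0722×B
L = 0.2126×0.109462 + 0.7152×0.051269 + 0.0722×0.266356
L ≈ 0.079170


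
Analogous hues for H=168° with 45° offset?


Base hue: 168°
Left analog: (168 - 45) mod 360 = 123°
Right analog: (168 + 45) mod 360 = 213°
Analogous hues = 123° and 213°


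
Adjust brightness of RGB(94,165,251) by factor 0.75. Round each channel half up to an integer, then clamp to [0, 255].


Multiply each channel by 0.75, round half up, clamp to [0, 255]
R: 94×0.75 = 70.5 → round → 71
G: 165×0.75 = 123.75 → round → 124
B: 251×0.75 = 188.25 → round → 188
= RGB(71, 124, 188)


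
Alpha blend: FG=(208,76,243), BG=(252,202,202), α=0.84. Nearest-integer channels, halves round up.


C = α×F + (1-α)×B, with 1-α = 0.16
R: 0.84×208 + 0.16×252 = 174.72 + 40.32 = 215.04 → 215
G: 0.84×76 + 0.16×202 = 63.84 + 32.32 = 96.16 → 96
B: 0.84×243 + 0.16×202 = 204.12 + 32.32 = 236.44 → 236
= RGB(215, 96, 236)


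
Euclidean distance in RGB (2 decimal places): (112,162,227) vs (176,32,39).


d = √[(R₁-R₂)² + (G₁-G₂)² + (B₁-B₂)²]
d = √[(112-176)² + (162-32)² + (227-39)²]
d = √[4096 + 16900 + 35344]
d = √56340
d ≈ 237.36


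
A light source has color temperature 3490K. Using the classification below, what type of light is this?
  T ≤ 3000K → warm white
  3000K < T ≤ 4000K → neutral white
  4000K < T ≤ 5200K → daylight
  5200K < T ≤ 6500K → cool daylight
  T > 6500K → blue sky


Temperature: 3490K
3000K < 3490K ≤ 4000K → neutral white
Classification: neutral white


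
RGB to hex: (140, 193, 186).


R = 140 → 8C (hex)
G = 193 → C1 (hex)
B = 186 → BA (hex)
Hex = #8CC1BA


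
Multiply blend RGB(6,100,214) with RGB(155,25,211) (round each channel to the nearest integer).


Multiply: C = A×B/255, rounded to nearest integer
R: 6×155/255 = 930/255 ≈ 3.647 → 4
G: 100×25/255 = 2500/255 ≈ 9.804 → 10
B: 214×211/255 = 45154/255 ≈ 177.075 → 177
= RGB(4, 10, 177)


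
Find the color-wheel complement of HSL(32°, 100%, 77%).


Complement = opposite side of color wheel = hue + 180°
H' = (32 + 180) mod 360 = 212°
S and L unchanged.
= HSL(212°, 100%, 77%)


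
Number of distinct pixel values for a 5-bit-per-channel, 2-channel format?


Total bits = 5 bits/channel × 2 channels = 10 bits
Distinct pixel values = 2^10
= 1,024 pixel values


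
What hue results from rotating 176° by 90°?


New hue = (H + rotation) mod 360
New hue = (176 + 90) mod 360
= 266 mod 360
= 266°


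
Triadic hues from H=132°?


Triadic: equally spaced at 120° intervals
H1 = 132°
H2 = (132 + 120) mod 360 = 252°
H3 = (132 + 240) mod 360 = 12°
Triadic = 132°, 252°, 12°


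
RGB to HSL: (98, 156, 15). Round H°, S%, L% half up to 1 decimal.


Normalize: R'=98/255≈0.3843, G'=156/255≈0.6118, B'=15/255≈0.0588
Max=156/255, Min=15/255, Δ=Max-Min=141/255
L = (Max+Min)/2 = (156+15)/510 = 171/510 = 0.33529… → L = 33.5%
L ≤ 0.5 → S = Δ/(Max+Min) = 141/(156+15) = 141/171 = 0.82456… → S = 82.5%
(the 1/255 factors cancel in S and H, so raw channel differences can be used)
Max is G' → H = 60 × ((B-R)/Δ + 2) = 60 × ((15-98)/141 + 2)
  -83/141 + 2 = -0.5886… + 2 = 1.4113…
  H = 60 × 1.4113… = 84.680…° → H = 84.7°
= HSL(84.7°, 82.5%, 33.5%)


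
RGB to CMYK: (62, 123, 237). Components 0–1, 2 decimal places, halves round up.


R'=62/255≈0.2431, G'=123/255≈0.4824, B'=237/255≈0.9294
K = 1 - max(R',G',B') = 1 - 237/255 = 18/255 = 0.07058… → 0.07
(1-R'-K)/(1-K) simplifies to (max-R)/max with max = 237:
C = (237-62)/237 = 175/237 = 0.73839… → 0.74
M = (237-123)/237 = 114/237 = 0.48101… → 0.48
Y = (237-237)/237 = 0/237 = 0 → 0.00
= CMYK(0.74, 0.48, 0.00, 0.07)


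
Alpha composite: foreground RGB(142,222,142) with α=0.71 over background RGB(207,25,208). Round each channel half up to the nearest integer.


C = α×F + (1-α)×B, with 1-α = 0.29
R: 0.71×142 + 0.29×207 = 100.82 + 60.03 = 160.85 → 161
G: 0.71×222 + 0.29×25 = 157.62 + 7.25 = 164.87 → 165
B: 0.71×142 + 0.29×208 = 100.82 + 60.32 = 161.14 → 161
= RGB(161, 165, 161)


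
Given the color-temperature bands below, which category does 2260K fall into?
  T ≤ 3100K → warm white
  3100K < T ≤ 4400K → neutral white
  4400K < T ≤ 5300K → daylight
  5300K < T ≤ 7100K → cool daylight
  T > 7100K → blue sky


Temperature: 2260K
2260K ≤ 3100K → warm white
Classification: warm white


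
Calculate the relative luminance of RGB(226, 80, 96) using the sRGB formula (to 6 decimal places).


Linearize each channel (sRGB transfer function): c = v/255; c_lin = c/12.92 if c ≤ 0.04045, else ((c+0.055)/1.055)^2.4
  R: 226/255 ≈ 0.886275 > 0.04045 → ((0.886275+0.055)/1.055)^2.4 ≈ 0.760525
  G: 80/255 ≈ 0.313725 > 0.04045 → ((0.313725+0.055)/1.055)^2.4 ≈ 0.080220
  B: 96/255 ≈ 0.376471 > 0.04045 → ((0.376471+0.055)/1.055)^2.4 ≈ 0.116971
R_lin = 0.760525, G_lin = 0.080220, B_lin = 0.116971
L = 0.2126×R + 0.7152×G + 0.0722×B
L = 0.2126×0.760525 + 0.7152×0.080220 + 0.0722×0.116971
L ≈ 0.227506


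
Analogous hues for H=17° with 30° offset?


Base hue: 17°
Left analog: (17 - 30) mod 360 = 347°
Right analog: (17 + 30) mod 360 = 47°
Analogous hues = 347° and 47°


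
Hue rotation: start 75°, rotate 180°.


New hue = (H + rotation) mod 360
New hue = (75 + 180) mod 360
= 255 mod 360
= 255°


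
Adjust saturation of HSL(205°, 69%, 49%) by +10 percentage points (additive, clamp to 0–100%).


Original S = 69%
Adjustment = +10 percentage points
New S = 69 + (10) = 79
Clamp to [0, 100] → 79
= HSL(205°, 79%, 49%)


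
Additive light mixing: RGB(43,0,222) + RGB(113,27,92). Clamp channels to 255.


Additive: each channel = min(255, C₁+C₂)
R: 43+113 = 156 → 156
G: 0+27 = 27 → 27
B: 222+92 = 314 → 255
= RGB(156, 27, 255)


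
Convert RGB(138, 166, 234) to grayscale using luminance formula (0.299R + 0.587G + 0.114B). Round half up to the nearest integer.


Gray = 0.299×R + 0.587×G + 0.114×B
Gray = 0.299×138 + 0.587×166 + 0.114×234
Gray = 41.262 + 97.442 + 26.676
Gray = 165.380 → round half up → 165
Gray = 165


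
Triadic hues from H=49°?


Triadic: equally spaced at 120° intervals
H1 = 49°
H2 = (49 + 120) mod 360 = 169°
H3 = (49 + 240) mod 360 = 289°
Triadic = 49°, 169°, 289°


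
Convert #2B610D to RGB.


2B → 43 (R)
61 → 97 (G)
0D → 13 (B)
= RGB(43, 97, 13)


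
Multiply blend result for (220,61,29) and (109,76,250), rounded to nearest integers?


Multiply: C = A×B/255, rounded to nearest integer
R: 220×109/255 = 23980/255 ≈ 94.039 → 94
G: 61×76/255 = 4636/255 ≈ 18.180 → 18
B: 29×250/255 = 7250/255 ≈ 28.431 → 28
= RGB(94, 18, 28)


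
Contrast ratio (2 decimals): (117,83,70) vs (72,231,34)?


Linearize each sRGB channel c=v/255: c/12.92 if c ≤ 0.04045 else ((c+0.055)/1.055)^2.4
L = 0.2126×R_lin + 0.7152×G_lin + 0.0722×B_lin
Color 1 (117,83,70):
  R=117: 117/255≈0.4588 > 0.04045 → ((0.4588+0.055)/1.055)^2.4 ≈ 0.17789
  G=83: 83/255≈0.3255 > 0.04045 → ((0.3255+0.055)/1.055)^2.4 ≈ 0.08650
  B=70: 70/255≈0.2745 > 0.04045 → ((0.2745+0.055)/1.055)^2.4 ≈ 0.06125
  L1 = 0.2126×0.17789 + 0.7152×0.08650 + 0.0722×0.06125 ≈ 0.10411
Color 2 (72,231,34):
  R=72: 72/255≈0.2824 > 0.04045 → ((0.2824+0.055)/1.055)^2.4 ≈ 0.06480
  G=231: 231/255≈0.9059 > 0.04045 → ((0.9059+0.055)/1.055)^2.4 ≈ 0.79910
  B=34: 34/255≈0.1333 > 0.04045 → ((0.1333+0.055)/1.055)^2.4 ≈ 0.01600
  L2 = 0.2126×0.06480 + 0.7152×0.79910 + 0.0722×0.01600 ≈ 0.58645
Lighter = 0.58645, Darker = 0.10411
Ratio = (L_lighter + 0.05) / (L_darker + 0.05)
Ratio = (0.58645 + 0.05) / (0.10411 + 0.05) = 0.63645 / 0.15411 ≈ 4.1299
Ratio ≈ 4.13:1


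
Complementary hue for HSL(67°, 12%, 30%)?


Complement = opposite side of color wheel = hue + 180°
H' = (67 + 180) mod 360 = 247°
S and L unchanged.
= HSL(247°, 12%, 30%)


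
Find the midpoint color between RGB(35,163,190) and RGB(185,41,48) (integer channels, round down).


Midpoint: each channel = ⌊(C₁+C₂)/2⌋
R: ⌊(35+185)/2⌋ = 110
G: ⌊(163+41)/2⌋ = 102
B: ⌊(190+48)/2⌋ = 119
= RGB(110, 102, 119)


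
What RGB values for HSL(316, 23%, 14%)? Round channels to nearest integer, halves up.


H=316°, S=0.23, L=0.14
C = (1-|2L-1|)×S = (1-|-0.72|)×0.23 = 0.0644
H' = H/60 = 316/60 ≈ 5.2667; X = C×(1-|H' mod 2 - 1|) ≈ 0.0472
m = L - C/2 = 0.14 - 0.0322 = 0.1078
Sector ⌊H'⌋ = 5 → (R',G',B') = (0.0644, 0.0, ≈0.0472)
RGB = ((R'+m)×255, (G'+m)×255, (B'+m)×255) = (43.911, 27.489, 39.5318)
Round half up → RGB(44, 27, 40)


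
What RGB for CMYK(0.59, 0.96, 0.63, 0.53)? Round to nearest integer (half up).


R = 255 × (1-C) × (1-K) = 255 × 0.41 × 0.47 = 49.1385 → 49
G = 255 × (1-M) × (1-K) = 255 × 0.04 × 0.47 = 4.794 → 5
B = 255 × (1-Y) × (1-K) = 255 × 0.37 × 0.47 = 44.3445 → 44
= RGB(49, 5, 44)


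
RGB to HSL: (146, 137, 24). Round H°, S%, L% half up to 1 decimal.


Normalize: R'=146/255≈0.5725, G'=137/255≈0.5373, B'=24/255≈0.0941
Max=146/255, Min=24/255, Δ=Max-Min=122/255
L = (Max+Min)/2 = (146+24)/510 = 170/510 = 0.33333… → L = 33.3%
L ≤ 0.5 → S = Δ/(Max+Min) = 122/(146+24) = 122/170 = 0.71764… → S = 71.8%
(the 1/255 factors cancel in S and H, so raw channel differences can be used)
Max is R' → H = 60 × (((G-B)/Δ) mod 6) = 60 × (((137-24)/122) mod 6)
  113/122 = 0.9262…
  H = 60 × 0.9262… = 55.573…° → H = 55.6°
= HSL(55.6°, 71.8%, 33.3%)


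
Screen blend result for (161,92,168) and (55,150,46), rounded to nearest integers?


Screen: C = 255 - (255-A)×(255-B)/255, rounded to nearest integer
R: 255 - (255-161)×(255-55)/255 = 255 - 18800/255 ≈ 255 - 73.725 = 181.275 → 181
G: 255 - (255-92)×(255-150)/255 = 255 - 17115/255 ≈ 255 - 67.118 = 187.882 → 188
B: 255 - (255-168)×(255-46)/255 = 255 - 18183/255 ≈ 255 - 71.306 = 183.694 → 184
= RGB(181, 188, 184)


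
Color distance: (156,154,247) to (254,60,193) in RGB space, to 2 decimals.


d = √[(R₁-R₂)² + (G₁-G₂)² + (B₁-B₂)²]
d = √[(156-254)² + (154-60)² + (247-193)²]
d = √[9604 + 8836 + 2916]
d = √21356
d ≈ 146.14


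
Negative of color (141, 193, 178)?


Invert: (255-R, 255-G, 255-B)
R: 255-141 = 114
G: 255-193 = 62
B: 255-178 = 77
= RGB(114, 62, 77)


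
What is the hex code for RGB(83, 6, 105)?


R = 83 → 53 (hex)
G = 6 → 06 (hex)
B = 105 → 69 (hex)
Hex = #530669


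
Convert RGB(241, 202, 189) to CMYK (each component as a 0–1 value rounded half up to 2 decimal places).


R'=241/255≈0.9451, G'=202/255≈0.7922, B'=189/255≈0.7412
K = 1 - max(R',G',B') = 1 - 241/255 = 14/255 = 0.05490… → 0.05
(1-R'-K)/(1-K) simplifies to (max-R)/max with max = 241:
C = (241-241)/241 = 0/241 = 0 → 0.00
M = (241-202)/241 = 39/241 = 0.16182… → 0.16
Y = (241-189)/241 = 52/241 = 0.21576… → 0.22
= CMYK(0.00, 0.16, 0.22, 0.05)


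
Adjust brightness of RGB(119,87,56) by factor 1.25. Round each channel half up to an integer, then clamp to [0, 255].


Multiply each channel by 1.25, round half up, clamp to [0, 255]
R: 119×1.25 = 148.75 → round → 149
G: 87×1.25 = 108.75 → round → 109
B: 56×1.25 = 70
= RGB(149, 109, 70)


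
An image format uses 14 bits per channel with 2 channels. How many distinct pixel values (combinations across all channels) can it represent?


Total bits = 14 bits/channel × 2 channels = 28 bits
Distinct pixel values = 2^28
= 268,435,456 pixel values


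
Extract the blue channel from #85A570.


Color: #85A570
R = 85 = 133
G = A5 = 165
B = 70 = 112
Blue = 112


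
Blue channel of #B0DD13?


Color: #B0DD13
R = B0 = 176
G = DD = 221
B = 13 = 19
Blue = 19


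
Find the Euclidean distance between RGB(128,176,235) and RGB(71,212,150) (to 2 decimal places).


d = √[(R₁-R₂)² + (G₁-G₂)² + (B₁-B₂)²]
d = √[(128-71)² + (176-212)² + (235-150)²]
d = √[3249 + 1296 + 7225]
d = √11770
d ≈ 108.49


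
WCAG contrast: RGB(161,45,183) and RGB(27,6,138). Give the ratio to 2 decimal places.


Linearize each sRGB channel c=v/255: c/12.92 if c ≤ 0.04045 else ((c+0.055)/1.055)^2.4
L = 0.2126×R_lin + 0.7152×G_lin + 0.0722×B_lin
Color 1 (161,45,183):
  R=161: 161/255≈0.6314 > 0.04045 → ((0.6314+0.055)/1.055)^2.4 ≈ 0.35640
  G=45: 45/255≈0.1765 > 0.04045 → ((0.1765+0.055)/1.055)^2.4 ≈ 0.02624
  B=183: 183/255≈0.7176 > 0.04045 → ((0.7176+0.055)/1.055)^2.4 ≈ 0.47353
  L1 = 0.2126×0.35640 + 0.7152×0.02624 + 0.0722×0.47353 ≈ 0.12873
Color 2 (27,6,138):
  R=27: 27/255≈0.1059 > 0.04045 → ((0.1059+0.055)/1.055)^2.4 ≈ 0.01096
  G=6: 6/255≈0.0235 ≤ 0.04045 → 0.0235/12.92 ≈ 0.00182
  B=138: 138/255≈0.5412 > 0.04045 → ((0.5412+0.055)/1.055)^2.4 ≈ 0.25415
  L2 = 0.2126×0.01096 + 0.7152×0.00182 + 0.0722×0.25415 ≈ 0.02198
Lighter = 0.12873, Darker = 0.02198
Ratio = (L_lighter + 0.05) / (L_darker + 0.05)
Ratio = (0.12873 + 0.05) / (0.02198 + 0.05) = 0.17873 / 0.07198 ≈ 2.4829
Ratio ≈ 2.48:1
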